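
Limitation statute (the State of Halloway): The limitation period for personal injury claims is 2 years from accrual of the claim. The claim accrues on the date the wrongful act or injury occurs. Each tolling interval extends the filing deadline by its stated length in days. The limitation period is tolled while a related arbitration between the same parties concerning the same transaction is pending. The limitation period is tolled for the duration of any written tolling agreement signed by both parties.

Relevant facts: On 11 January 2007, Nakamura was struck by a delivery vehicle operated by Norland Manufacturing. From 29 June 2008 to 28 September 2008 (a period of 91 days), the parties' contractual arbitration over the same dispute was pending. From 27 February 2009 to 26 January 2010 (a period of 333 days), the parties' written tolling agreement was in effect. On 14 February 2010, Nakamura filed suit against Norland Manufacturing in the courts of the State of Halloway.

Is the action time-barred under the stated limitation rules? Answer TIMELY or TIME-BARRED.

The limitation period began to run on 11 January 2007.
The untolled deadline — 2 years after 11 January 2007 — is 11 January 2009.
The period was tolled for 91 days by the pending related arbitration (29 June 2008 to 28 September 2008), pushing the deadline to 12 April 2009.
Because the written tolling agreement ran from 27 February 2009 to 26 January 2010, the deadline is extended by 333 days to 11 March 2010.
Nakamura filed on 14 February 2010, before the 11 March 2010 deadline, so the action is timely.

TIMELY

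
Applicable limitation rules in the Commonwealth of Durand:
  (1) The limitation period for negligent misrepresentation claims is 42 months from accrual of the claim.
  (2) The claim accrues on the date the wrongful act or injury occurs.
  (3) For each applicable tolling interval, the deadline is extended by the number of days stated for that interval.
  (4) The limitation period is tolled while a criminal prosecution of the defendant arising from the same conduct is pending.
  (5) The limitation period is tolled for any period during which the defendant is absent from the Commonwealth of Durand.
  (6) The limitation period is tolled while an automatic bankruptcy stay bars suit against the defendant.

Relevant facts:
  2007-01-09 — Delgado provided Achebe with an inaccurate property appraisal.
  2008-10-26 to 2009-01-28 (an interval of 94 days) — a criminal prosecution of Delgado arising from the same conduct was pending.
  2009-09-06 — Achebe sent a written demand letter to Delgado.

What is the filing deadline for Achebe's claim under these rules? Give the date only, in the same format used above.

The claim accrued on 2007-01-09, when the wrongful act occurred.
Adding the 42 months base period to 2007-01-09 gives a deadline of 2010-07-09, before any tolling.
The period was tolled for 94 days by the pending criminal prosecution (2008-10-26 to 2009-01-28), pushing the deadline to 2010-10-11.
Nothing else in the chronology tolls or restarts the period.

2010-10-11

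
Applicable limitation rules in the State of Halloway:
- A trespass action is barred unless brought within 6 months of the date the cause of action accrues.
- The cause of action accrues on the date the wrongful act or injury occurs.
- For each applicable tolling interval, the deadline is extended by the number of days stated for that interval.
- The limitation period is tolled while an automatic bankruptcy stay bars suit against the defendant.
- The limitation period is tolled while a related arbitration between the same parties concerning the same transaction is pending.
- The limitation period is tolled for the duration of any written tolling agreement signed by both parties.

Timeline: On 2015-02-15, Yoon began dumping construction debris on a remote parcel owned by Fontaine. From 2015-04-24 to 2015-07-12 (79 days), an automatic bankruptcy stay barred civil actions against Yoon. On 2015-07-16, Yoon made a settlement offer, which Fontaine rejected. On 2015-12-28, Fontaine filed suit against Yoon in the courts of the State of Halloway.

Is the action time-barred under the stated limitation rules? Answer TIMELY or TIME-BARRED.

The cause of action accrued on 2015-02-15, the date of the act.
The untolled deadline — 6 months after 2015-02-15 — is 2015-08-15.
Because the automatic bankruptcy stay ran from 2015-04-24 to 2015-07-12, the deadline is extended by 79 days to 2015-11-02.
None of the other events listed affects the running of the period under the stated rules.
Fontaine filed on 2015-12-28, after the 2015-11-02 deadline, so the action is time-barred.

TIME-BARRED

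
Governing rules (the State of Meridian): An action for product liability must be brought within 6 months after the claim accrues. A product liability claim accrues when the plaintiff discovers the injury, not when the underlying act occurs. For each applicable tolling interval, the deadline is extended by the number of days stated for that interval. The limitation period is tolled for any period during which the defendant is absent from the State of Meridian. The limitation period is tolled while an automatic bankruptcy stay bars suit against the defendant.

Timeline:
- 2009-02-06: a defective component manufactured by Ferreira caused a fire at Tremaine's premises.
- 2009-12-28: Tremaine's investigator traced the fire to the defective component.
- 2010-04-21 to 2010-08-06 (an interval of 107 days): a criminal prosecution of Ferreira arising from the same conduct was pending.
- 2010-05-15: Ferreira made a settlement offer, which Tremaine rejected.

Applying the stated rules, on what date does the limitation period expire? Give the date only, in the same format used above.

2010-06-28

The claim did not accrue until Tremaine discovered the injury on 2009-12-28; the 2009-02-06 act date does not start the clock under the stated rule.
Adding the 6 months base period to 2009-12-28 gives a deadline of 2010-06-28, before any tolling.
The pending criminal prosecution from 2010-04-21 to 2010-08-06 does not toll the period, because no stated rule makes a criminal prosecution a tolling event.
Nothing else in the chronology tolls or restarts the period.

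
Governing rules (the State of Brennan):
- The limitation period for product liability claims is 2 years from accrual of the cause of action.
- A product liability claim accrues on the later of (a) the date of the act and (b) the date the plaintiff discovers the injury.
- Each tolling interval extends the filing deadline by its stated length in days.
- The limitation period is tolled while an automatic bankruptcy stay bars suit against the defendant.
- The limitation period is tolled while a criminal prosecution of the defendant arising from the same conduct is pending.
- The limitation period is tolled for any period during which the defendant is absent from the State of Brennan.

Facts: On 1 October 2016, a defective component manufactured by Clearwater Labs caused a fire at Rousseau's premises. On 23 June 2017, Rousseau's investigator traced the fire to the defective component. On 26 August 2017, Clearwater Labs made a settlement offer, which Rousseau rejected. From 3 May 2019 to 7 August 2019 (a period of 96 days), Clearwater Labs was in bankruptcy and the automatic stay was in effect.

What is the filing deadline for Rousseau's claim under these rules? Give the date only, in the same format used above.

The claim accrued on 23 June 2017 — the later of the 1 October 2016 act and the 23 June 2017 discovery.
Adding the 2 years base period to 23 June 2017 gives a deadline of 23 June 2019, before any tolling.
Because the automatic bankruptcy stay ran from 3 May 2019 to 7 August 2019, the deadline is extended by 96 days to 27 September 2019.
The other events in the timeline have no effect on the limitation period under the stated rules.

27 September 2019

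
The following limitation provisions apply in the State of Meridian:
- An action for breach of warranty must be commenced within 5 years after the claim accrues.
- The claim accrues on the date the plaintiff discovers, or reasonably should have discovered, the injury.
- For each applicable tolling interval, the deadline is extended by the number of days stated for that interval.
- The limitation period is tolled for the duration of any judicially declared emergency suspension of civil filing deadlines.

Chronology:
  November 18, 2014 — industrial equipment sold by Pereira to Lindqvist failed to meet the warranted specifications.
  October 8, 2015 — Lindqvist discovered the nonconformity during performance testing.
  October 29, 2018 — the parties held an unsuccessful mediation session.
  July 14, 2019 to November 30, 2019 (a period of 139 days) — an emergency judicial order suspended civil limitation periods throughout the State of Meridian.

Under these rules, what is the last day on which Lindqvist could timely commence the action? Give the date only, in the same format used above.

February 24, 2021

Under the discovery rule, the claim accrued on October 8, 2015, when Lindqvist discovered the injury — not on the November 18, 2014 date of the underlying act.
The untolled deadline — 5 years after October 8, 2015 — is October 8, 2020.
Because the emergency suspension of filing deadlines ran from July 14, 2019 to November 30, 2019, the deadline is extended by 139 days to February 24, 2021.
None of the other events listed affects the running of the period under the stated rules.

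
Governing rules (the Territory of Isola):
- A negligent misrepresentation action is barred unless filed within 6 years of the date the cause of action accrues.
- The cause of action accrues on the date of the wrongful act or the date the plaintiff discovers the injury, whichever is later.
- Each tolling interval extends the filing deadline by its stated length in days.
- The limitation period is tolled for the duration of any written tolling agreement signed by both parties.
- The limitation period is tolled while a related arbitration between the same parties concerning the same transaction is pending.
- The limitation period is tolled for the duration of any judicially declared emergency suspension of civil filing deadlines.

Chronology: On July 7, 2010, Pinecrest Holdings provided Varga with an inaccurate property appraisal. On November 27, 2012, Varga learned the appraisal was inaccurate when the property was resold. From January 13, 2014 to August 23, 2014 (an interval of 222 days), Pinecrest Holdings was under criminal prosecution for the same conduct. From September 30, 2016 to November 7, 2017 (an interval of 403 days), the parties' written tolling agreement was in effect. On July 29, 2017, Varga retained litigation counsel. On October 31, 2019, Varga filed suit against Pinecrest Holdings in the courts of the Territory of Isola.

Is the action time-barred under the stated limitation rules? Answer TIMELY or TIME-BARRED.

The claim accrued on November 27, 2012 — the later of the July 7, 2010 act and the November 27, 2012 discovery.
The untolled deadline — 6 years after November 27, 2012 — is November 27, 2018.
The written tolling agreement from September 30, 2016 to November 7, 2017 tolled the period for 403 days, extending the deadline to January 4, 2020.
No stated provision tolls the period for a criminal prosecution, so the interval from January 13, 2014 to August 23, 2014 has no effect on the deadline.
Nothing else in the chronology tolls or restarts the period.
The October 31, 2019 filing precedes the January 4, 2020 deadline; the claim is timely.

TIMELY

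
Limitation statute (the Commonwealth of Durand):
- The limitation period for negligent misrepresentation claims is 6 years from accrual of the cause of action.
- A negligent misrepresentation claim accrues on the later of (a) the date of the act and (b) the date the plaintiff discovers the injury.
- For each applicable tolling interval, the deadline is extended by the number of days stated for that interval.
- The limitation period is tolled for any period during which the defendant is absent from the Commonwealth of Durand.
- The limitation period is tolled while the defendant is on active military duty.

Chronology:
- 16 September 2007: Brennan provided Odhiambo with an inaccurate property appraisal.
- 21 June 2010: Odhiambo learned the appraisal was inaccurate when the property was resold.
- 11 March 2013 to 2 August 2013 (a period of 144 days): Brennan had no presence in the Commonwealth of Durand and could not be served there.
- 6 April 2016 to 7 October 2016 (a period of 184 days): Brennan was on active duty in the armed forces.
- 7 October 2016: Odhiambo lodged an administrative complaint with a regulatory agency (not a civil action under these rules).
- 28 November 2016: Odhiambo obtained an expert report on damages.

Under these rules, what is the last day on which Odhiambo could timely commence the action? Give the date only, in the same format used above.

15 May 2017

The claim accrued on 21 June 2010 — the later of the 16 September 2007 act and the 21 June 2010 discovery.
Adding the 6 years base period to 21 June 2010 gives a deadline of 21 June 2016, before any tolling.
The period was tolled for 144 days by the defendant's absence from the jurisdiction (11 March 2013 to 2 August 2013), pushing the deadline to 12 November 2016.
Because the defendant's active military service ran from 6 April 2016 to 7 October 2016, the deadline is extended by 184 days to 15 May 2017.
The other events in the timeline have no effect on the limitation period under the stated rules.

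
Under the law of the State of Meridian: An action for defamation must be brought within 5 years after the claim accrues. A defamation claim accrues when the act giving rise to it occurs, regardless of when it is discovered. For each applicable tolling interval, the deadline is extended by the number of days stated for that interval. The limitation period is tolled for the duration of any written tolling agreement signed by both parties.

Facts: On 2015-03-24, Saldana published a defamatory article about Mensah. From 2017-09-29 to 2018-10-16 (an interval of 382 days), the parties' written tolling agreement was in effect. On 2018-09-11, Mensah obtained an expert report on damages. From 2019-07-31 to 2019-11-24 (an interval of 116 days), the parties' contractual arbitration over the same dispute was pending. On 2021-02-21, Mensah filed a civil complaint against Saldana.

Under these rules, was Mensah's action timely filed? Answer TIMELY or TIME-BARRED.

The limitation period began to run on 2015-03-24.
The untolled deadline — 5 years after 2015-03-24 — is 2020-03-24.
Because the written tolling agreement ran from 2017-09-29 to 2018-10-16, the deadline is extended by 382 days to 2021-04-10.
No stated provision tolls the period for a pending arbitration, so the interval from 2019-07-31 to 2019-11-24 has no effect on the deadline.
None of the other events listed affects the running of the period under the stated rules.
The 2021-02-21 filing precedes the 2021-04-10 deadline; the claim is timely.

TIMELY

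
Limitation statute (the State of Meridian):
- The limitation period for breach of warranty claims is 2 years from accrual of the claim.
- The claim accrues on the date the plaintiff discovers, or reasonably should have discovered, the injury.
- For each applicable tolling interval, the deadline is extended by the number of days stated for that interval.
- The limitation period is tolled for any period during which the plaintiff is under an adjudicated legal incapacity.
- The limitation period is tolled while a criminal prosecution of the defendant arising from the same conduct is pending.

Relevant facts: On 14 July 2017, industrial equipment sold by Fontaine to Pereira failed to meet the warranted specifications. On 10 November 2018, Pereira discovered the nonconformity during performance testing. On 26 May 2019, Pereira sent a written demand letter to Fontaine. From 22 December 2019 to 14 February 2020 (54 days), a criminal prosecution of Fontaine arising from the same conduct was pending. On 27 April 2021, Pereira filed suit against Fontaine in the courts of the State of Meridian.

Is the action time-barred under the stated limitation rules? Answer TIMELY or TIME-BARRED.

Under the discovery rule, the claim accrued on 10 November 2018, when Pereira discovered the injury — not on the 14 July 2017 date of the underlying act.
2 years from 10 November 2018 is 10 November 2020.
Because the pending criminal prosecution ran from 22 December 2019 to 14 February 2020, the deadline is extended by 54 days to 3 January 2021.
Nothing else in the chronology tolls or restarts the period.
The 27 April 2021 filing falls after the 3 January 2021 deadline; the claim is time-barred.

TIME-BARRED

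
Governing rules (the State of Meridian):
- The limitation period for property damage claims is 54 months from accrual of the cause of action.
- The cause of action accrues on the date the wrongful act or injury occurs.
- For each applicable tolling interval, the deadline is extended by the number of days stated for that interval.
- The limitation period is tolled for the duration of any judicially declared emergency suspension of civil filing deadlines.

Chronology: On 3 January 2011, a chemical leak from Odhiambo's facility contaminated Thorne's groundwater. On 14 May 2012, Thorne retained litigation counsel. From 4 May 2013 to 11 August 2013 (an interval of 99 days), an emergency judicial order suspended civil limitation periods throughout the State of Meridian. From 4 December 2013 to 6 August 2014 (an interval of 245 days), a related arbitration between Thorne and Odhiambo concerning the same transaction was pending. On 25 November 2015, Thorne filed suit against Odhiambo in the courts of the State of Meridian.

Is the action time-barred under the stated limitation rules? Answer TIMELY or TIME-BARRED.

TIME-BARRED

The limitation period began to run on 3 January 2011.
The untolled deadline — 54 months after 3 January 2011 — is 3 July 2015.
The period was tolled for 99 days by the emergency suspension of filing deadlines (4 May 2013 to 11 August 2013), pushing the deadline to 10 October 2015.
Although a pending arbitration ran from 4 December 2013 to 6 August 2014, the stated rules do not make that a tolling event, so it is disregarded.
The other events in the timeline have no effect on the limitation period under the stated rules.
Thorne filed on 25 November 2015, after the 10 October 2015 deadline, so the action is time-barred.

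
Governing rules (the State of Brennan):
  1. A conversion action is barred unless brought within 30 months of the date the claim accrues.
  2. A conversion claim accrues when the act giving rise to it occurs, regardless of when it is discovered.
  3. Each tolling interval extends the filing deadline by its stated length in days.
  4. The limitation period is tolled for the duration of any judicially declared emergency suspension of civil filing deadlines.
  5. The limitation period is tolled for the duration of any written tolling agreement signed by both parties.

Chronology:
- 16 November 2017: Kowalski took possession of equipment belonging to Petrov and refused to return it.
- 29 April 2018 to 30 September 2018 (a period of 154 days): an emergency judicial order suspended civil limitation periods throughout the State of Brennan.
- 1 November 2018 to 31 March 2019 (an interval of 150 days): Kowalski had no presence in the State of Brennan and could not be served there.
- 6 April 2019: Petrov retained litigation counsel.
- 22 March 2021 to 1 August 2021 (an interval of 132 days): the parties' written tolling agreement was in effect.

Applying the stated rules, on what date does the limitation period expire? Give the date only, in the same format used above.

17 October 2020

The limitation period began to run on 16 November 2017.
30 months from 16 November 2017 is 16 May 2020.
Because the emergency suspension of filing deadlines ran from 29 April 2018 to 30 September 2018, the deadline is extended by 154 days to 17 October 2020.
The written tolling agreement from 22 March 2021 to 1 August 2021 began after the period had already run on 17 October 2020, so it has no tolling effect.
No stated provision tolls the period for the defendant's absence, so the interval from 1 November 2018 to 31 March 2019 has no effect on the deadline.
None of the other events listed affects the running of the period under the stated rules.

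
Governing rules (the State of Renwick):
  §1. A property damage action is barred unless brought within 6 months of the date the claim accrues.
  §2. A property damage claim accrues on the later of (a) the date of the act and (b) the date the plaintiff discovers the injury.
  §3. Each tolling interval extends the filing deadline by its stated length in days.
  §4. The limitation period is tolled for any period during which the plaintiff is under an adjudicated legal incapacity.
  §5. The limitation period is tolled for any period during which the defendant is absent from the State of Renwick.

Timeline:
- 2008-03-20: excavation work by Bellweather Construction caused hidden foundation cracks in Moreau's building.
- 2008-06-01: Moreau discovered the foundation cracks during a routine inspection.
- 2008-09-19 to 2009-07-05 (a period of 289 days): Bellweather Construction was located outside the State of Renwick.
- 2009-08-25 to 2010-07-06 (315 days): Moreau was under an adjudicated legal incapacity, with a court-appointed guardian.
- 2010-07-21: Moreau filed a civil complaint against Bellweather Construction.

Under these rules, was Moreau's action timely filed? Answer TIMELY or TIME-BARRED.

TIMELY

Taking the later of the act (2008-03-20) and discovery (2008-06-01), the claim accrued on 2008-06-01.
The untolled deadline — 6 months after 2008-06-01 — is 2008-12-01.
The defendant's absence from the jurisdiction from 2008-09-19 to 2009-07-05 tolled the period for 289 days, extending the deadline to 2009-09-16.
The period was tolled for 315 days by the plaintiff's legal incapacity (2009-08-25 to 2010-07-06), pushing the deadline to 2010-07-28.
The 2010-07-21 filing precedes the 2010-07-28 deadline; the claim is timely.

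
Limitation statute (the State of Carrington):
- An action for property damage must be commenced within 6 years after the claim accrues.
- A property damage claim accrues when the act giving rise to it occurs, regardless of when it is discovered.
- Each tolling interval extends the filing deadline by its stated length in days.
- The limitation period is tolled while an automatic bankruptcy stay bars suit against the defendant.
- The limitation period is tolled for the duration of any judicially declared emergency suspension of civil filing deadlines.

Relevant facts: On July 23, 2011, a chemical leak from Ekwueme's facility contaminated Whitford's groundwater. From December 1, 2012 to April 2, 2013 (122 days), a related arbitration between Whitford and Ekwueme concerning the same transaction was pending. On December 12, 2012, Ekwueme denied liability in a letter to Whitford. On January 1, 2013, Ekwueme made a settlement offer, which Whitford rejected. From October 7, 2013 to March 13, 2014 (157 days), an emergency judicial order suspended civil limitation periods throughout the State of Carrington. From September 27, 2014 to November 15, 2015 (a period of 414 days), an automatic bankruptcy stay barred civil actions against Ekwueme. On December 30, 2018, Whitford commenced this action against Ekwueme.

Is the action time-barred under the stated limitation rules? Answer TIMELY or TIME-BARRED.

TIMELY

The claim accrued on July 23, 2011, when the wrongful act occurred.
6 years from July 23, 2011 is July 23, 2017.
The emergency suspension of filing deadlines from October 7, 2013 to March 13, 2014 tolled the period for 157 days, extending the deadline to December 27, 2017.
The automatic bankruptcy stay from September 27, 2014 to November 15, 2015 tolled the period for 414 days, extending the deadline to February 14, 2019.
No stated provision tolls the period for a pending arbitration, so the interval from December 1, 2012 to April 2, 2013 has no effect on the deadline.
None of the other events listed affects the running of the period under the stated rules.
Whitford filed on December 30, 2018, before the February 14, 2019 deadline, so the action is timely.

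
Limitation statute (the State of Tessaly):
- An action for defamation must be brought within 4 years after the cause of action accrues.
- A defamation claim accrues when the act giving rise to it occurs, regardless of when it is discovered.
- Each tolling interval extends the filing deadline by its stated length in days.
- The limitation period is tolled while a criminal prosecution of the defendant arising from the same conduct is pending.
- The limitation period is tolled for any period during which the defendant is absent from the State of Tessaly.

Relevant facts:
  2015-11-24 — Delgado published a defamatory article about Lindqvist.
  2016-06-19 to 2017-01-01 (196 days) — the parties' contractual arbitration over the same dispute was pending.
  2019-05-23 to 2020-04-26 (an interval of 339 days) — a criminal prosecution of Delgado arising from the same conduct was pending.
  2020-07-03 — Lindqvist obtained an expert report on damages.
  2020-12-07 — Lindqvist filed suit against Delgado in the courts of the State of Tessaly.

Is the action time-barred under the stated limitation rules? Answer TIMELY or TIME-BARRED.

TIME-BARRED

The claim accrued on 2015-11-24, when the wrongful act occurred.
4 years from 2015-11-24 is 2019-11-24.
Because the pending criminal prosecution ran from 2019-05-23 to 2020-04-26, the deadline is extended by 339 days to 2020-10-28.
The pending related arbitration from 2016-06-19 to 2017-01-01 does not toll the period, because no stated rule makes a pending arbitration a tolling event.
None of the other events listed affects the running of the period under the stated rules.
The 2020-12-07 filing falls after the 2020-10-28 deadline; the claim is time-barred.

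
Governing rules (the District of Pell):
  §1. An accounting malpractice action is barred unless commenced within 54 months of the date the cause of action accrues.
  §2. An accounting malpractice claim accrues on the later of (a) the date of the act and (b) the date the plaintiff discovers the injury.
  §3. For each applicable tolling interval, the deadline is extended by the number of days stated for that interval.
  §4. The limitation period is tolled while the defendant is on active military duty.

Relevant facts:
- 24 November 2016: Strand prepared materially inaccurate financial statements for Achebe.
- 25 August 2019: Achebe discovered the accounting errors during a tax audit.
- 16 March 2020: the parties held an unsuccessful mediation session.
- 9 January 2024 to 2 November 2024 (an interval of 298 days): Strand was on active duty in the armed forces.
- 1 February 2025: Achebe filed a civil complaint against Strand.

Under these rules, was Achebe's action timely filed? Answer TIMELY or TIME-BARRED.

Taking the later of the act (24 November 2016) and discovery (25 August 2019), the claim accrued on 25 August 2019.
Adding the 54 months base period to 25 August 2019 gives a deadline of 25 February 2024, before any tolling.
Because the defendant's active military service ran from 9 January 2024 to 2 November 2024, the deadline is extended by 298 days to 19 December 2024.
Nothing else in the chronology tolls or restarts the period.
Filing on 1 February 2025 missed the 19 December 2024 deadline — the action is time-barred.

TIME-BARRED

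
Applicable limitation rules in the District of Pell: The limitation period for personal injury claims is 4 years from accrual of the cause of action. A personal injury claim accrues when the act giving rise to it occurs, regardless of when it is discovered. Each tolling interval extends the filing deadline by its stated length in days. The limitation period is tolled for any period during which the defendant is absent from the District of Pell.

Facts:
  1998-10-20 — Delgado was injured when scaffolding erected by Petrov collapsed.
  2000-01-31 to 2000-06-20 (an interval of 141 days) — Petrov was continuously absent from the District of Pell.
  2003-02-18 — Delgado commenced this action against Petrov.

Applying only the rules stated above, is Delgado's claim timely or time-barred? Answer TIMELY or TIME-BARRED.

The limitation period began to run on 1998-10-20.
The untolled deadline — 4 years after 1998-10-20 — is 2002-10-20.
The period was tolled for 141 days by the defendant's absence from the jurisdiction (2000-01-31 to 2000-06-20), pushing the deadline to 2003-03-10.
The 2003-02-18 filing precedes the 2003-03-10 deadline; the claim is timely.

TIMELY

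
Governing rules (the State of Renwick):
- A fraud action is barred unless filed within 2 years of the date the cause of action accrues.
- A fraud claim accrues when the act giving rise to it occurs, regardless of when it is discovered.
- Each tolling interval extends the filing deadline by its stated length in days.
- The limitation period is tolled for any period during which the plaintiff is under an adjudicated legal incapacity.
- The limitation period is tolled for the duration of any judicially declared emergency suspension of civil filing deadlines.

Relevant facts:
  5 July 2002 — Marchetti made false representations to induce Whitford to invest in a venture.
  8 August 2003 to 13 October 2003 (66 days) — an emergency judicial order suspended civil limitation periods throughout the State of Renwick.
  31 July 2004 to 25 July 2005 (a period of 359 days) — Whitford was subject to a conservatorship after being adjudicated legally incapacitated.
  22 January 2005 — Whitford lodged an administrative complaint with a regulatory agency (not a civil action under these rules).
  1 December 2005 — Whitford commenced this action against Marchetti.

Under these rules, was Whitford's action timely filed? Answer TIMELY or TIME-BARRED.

The cause of action accrued on 5 July 2002, the date of the act.
2 years from 5 July 2002 is 5 July 2004.
The emergency suspension of filing deadlines from 8 August 2003 to 13 October 2003 tolled the period for 66 days, extending the deadline to 9 September 2004.
The period was tolled for 359 days by the plaintiff's legal incapacity (31 July 2004 to 25 July 2005), pushing the deadline to 3 September 2005.
None of the other events listed affects the running of the period under the stated rules.
Whitford filed on 1 December 2005, after the 3 September 2005 deadline, so the action is time-barred.

TIME-BARRED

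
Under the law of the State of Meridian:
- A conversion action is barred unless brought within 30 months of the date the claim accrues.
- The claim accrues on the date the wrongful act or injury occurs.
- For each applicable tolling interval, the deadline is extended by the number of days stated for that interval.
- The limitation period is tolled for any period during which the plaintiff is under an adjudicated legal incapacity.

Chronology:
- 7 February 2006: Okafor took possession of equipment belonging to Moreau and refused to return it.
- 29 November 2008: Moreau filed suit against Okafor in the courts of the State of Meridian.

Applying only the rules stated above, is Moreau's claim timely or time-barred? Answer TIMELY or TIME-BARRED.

The limitation period began to run on 7 February 2006.
Adding the 30 months base period to 7 February 2006 gives a deadline of 7 August 2008, before any tolling.
Filing on 29 November 2008 missed the 7 August 2008 deadline — the action is time-barred.

TIME-BARRED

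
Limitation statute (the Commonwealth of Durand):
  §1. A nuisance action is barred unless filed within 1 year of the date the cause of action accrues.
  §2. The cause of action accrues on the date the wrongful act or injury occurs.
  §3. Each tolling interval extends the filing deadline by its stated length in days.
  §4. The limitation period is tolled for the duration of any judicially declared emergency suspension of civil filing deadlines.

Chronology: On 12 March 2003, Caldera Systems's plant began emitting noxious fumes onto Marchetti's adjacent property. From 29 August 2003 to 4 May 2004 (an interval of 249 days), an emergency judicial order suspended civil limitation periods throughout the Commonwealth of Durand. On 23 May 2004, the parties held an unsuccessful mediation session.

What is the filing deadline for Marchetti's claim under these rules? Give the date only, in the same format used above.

The limitation period began to run on 12 March 2003.
1 year from 12 March 2003 is 12 March 2004.
The period was tolled for 249 days by the emergency suspension of filing deadlines (29 August 2003 to 4 May 2004), pushing the deadline to 16 November 2004.
Nothing else in the chronology tolls or restarts the period.

16 November 2004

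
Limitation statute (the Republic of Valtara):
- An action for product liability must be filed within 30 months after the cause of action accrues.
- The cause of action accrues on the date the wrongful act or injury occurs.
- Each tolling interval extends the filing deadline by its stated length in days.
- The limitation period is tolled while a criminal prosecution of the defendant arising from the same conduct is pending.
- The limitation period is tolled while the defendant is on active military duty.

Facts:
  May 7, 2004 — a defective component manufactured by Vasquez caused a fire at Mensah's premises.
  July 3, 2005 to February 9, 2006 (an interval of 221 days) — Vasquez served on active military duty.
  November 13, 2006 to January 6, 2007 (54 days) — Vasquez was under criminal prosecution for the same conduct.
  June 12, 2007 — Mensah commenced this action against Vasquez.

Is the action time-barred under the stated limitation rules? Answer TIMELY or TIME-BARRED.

TIMELY

The limitation period began to run on May 7, 2004.
30 months from May 7, 2004 is November 7, 2006.
Because the defendant's active military service ran from July 3, 2005 to February 9, 2006, the deadline is extended by 221 days to June 16, 2007.
The period was tolled for 54 days by the pending criminal prosecution (November 13, 2006 to January 6, 2007), pushing the deadline to August 9, 2007.
Filing on June 12, 2007 beat the August 9, 2007 deadline — the action is timely.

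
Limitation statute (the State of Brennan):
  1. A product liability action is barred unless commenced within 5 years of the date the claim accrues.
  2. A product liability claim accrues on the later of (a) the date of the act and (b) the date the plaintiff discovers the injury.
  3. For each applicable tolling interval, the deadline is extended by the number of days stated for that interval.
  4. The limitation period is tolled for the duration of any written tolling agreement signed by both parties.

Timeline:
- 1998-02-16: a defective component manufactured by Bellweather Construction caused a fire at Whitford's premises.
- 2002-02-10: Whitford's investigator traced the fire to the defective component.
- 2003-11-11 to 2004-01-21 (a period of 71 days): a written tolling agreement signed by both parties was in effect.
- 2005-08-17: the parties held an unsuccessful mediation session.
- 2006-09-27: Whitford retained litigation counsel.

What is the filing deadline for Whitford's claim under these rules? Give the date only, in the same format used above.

2007-04-22

The claim accrued on 2002-02-10 — the later of the 1998-02-16 act and the 2002-02-10 discovery.
5 years from 2002-02-10 is 2007-02-10.
The written tolling agreement from 2003-11-11 to 2004-01-21 tolled the period for 71 days, extending the deadline to 2007-04-22.
None of the other events listed affects the running of the period under the stated rules.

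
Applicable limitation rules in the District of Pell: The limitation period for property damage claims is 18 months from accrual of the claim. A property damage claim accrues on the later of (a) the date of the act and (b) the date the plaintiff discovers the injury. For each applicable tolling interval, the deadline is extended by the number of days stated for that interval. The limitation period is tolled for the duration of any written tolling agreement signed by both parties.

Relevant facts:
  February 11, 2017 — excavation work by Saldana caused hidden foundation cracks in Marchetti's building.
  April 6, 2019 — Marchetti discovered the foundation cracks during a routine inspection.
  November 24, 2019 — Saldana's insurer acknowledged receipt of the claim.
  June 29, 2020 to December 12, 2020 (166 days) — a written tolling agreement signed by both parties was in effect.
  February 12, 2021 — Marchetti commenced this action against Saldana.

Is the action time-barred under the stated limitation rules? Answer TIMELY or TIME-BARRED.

Because discovery on April 6, 2019 post-dates the February 11, 2017 act, accrual under the later-of rule falls on April 6, 2019.
Adding the 18 months base period to April 6, 2019 gives a deadline of October 6, 2020, before any tolling.
The period was tolled for 166 days by the written tolling agreement (June 29, 2020 to December 12, 2020), pushing the deadline to March 21, 2021.
The other events in the timeline have no effect on the limitation period under the stated rules.
Marchetti filed on February 12, 2021, before the March 21, 2021 deadline, so the action is timely.

TIMELY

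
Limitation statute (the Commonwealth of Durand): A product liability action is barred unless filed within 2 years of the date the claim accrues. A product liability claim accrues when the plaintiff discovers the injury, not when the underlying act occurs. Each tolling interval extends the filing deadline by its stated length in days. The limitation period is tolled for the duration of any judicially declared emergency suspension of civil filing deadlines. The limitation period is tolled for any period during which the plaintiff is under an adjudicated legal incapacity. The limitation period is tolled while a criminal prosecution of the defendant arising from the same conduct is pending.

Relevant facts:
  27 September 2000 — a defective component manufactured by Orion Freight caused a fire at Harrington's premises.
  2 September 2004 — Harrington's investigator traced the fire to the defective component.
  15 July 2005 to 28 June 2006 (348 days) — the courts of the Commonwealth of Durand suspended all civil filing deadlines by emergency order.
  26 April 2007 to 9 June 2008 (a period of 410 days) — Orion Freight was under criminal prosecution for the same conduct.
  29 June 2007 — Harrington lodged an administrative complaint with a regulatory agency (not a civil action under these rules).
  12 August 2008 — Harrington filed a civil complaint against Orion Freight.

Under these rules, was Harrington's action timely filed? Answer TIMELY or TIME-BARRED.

TIMELY

The claim did not accrue until Harrington discovered the injury on 2 September 2004; the 27 September 2000 act date does not start the clock under the stated rule.
The untolled deadline — 2 years after 2 September 2004 — is 2 September 2006.
Because the emergency suspension of filing deadlines ran from 15 July 2005 to 28 June 2006, the deadline is extended by 348 days to 16 August 2007.
Because the pending criminal prosecution ran from 26 April 2007 to 9 June 2008, the deadline is extended by 410 days to 29 September 2008.
The other events in the timeline have no effect on the limitation period under the stated rules.
Harrington filed on 12 August 2008, before the 29 September 2008 deadline, so the action is timely.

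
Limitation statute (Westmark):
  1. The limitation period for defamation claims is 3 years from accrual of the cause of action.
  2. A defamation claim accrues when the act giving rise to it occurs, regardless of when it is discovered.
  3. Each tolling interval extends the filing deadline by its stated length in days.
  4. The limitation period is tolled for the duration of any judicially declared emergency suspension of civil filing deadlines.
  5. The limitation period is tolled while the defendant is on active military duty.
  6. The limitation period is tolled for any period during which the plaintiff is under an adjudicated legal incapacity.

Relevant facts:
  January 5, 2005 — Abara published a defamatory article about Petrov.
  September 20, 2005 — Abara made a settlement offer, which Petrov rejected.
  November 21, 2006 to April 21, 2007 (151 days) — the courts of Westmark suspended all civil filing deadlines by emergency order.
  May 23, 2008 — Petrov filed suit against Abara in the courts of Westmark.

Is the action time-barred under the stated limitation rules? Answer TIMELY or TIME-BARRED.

TIMELY

The limitation period began to run on January 5, 2005.
The untolled deadline — 3 years after January 5, 2005 — is January 5, 2008.
The period was tolled for 151 days by the emergency suspension of filing deadlines (November 21, 2006 to April 21, 2007), pushing the deadline to June 4, 2008.
None of the other events listed affects the running of the period under the stated rules.
Petrov filed on May 23, 2008, before the June 4, 2008 deadline, so the action is timely.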